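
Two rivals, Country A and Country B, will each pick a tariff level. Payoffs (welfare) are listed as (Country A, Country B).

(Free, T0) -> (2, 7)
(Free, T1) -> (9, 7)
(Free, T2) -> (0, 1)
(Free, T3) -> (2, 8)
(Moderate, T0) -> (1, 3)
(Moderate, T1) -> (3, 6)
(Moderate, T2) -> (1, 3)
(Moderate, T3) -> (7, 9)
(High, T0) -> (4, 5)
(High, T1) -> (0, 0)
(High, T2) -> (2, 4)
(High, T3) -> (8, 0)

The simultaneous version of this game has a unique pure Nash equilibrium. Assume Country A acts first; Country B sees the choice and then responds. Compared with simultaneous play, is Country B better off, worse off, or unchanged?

better off

Work backward from Country B's decision.
- Free → Country B plays T3 (best of 7, 7, 1, 8); Country A gets 2.
- Moderate → Country B plays T3 (best of 3, 6, 3, 9); Country A gets 7.
- High → Country B plays T0 (best of 5, 0, 4, 0); Country A gets 4.
Among 2, 7, 4, the best is 7 at Moderate. Subgame-perfect outcome: (Moderate, T3) with payoffs (7, 9).
Now find the simultaneous Nash equilibrium.
Country A's best replies: T0→High; T1→Free; T2→High; T3→High.
Country B's best replies: Free→T3; Moderate→T3; High→T0.
The unique mutual best reply is (High, T0), giving (4, 5).
Country B earns 9 sequentially versus 5 at the Nash outcome: better off.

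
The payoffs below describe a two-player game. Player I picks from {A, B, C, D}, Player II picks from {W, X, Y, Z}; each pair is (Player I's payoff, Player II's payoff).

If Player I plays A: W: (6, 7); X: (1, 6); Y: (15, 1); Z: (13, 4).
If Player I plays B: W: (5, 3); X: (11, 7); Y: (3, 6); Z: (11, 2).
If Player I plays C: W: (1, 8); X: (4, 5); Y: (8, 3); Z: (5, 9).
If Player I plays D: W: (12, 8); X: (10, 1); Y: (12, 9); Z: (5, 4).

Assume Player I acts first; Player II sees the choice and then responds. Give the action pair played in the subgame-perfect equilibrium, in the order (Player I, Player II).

(D, Y)

Work backward from Player II's decision.
- A → Player II plays W (best of 7, 6, 1, 4); Player I gets 6.
- B → Player II plays X (best of 3, 7, 6, 2); Player I gets 11.
- C → Player II plays Z (best of 8, 5, 3, 9); Player I gets 5.
- D → Player II plays Y (best of 8, 1, 9, 4); Player I gets 12.
Maximizing over 6, 11, 5, 12, Player I chooses D. Subgame-perfect outcome: (D, Y) with payoffs (12, 9).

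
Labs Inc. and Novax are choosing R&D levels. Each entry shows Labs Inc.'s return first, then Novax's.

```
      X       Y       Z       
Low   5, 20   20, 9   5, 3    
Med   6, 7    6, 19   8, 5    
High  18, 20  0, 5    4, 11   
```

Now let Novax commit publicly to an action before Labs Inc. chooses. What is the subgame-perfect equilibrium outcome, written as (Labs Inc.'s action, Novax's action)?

Work backward from Labs Inc.'s decision.
- X: BR = High, leader payoff 20.
- Y: BR = Low, leader payoff 9.
- Z: BR = Med, leader payoff 5.
Maximizing over 20, 9, 5, Novax chooses X. Subgame-perfect outcome: (High, X) with payoffs (18, 20).

(High, X)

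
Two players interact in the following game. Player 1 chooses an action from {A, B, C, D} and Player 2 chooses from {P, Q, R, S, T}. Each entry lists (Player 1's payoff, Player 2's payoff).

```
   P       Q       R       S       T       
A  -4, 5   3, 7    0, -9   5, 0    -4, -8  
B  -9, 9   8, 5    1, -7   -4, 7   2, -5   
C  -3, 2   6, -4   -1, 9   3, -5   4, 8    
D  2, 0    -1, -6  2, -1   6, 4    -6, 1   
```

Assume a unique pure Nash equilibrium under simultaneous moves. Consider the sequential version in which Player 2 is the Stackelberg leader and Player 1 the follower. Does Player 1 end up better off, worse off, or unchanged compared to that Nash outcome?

worse off

Work backward from Player 1's decision.
- P → Player 1 plays D (best of -4, -9, -3, 2); Player 2 gets 0.
- Q → Player 1 plays B (best of 3, 8, 6, -1); Player 2 gets 5.
- R → Player 1 plays D (best of 0, 1, -1, 2); Player 2 gets -1.
- S → Player 1 plays D (best of 5, -4, 3, 6); Player 2 gets 4.
- T → Player 1 plays C (best of -4, 2, 4, -6); Player 2 gets 8.
Maximizing over 0, 5, -1, 4, 8, Player 2 chooses T. Subgame-perfect outcome: (C, T) with payoffs (4, 8).
Under simultaneous play:
Player 1's best replies: P→D; Q→B; R→D; S→D; T→C.
Player 2's best replies: A→Q; B→P; C→R; D→S.
Only (D, S) has each player best-responding; Nash payoffs (6, 4).
Player 1 earns 4 sequentially versus 6 at the Nash outcome: worse off.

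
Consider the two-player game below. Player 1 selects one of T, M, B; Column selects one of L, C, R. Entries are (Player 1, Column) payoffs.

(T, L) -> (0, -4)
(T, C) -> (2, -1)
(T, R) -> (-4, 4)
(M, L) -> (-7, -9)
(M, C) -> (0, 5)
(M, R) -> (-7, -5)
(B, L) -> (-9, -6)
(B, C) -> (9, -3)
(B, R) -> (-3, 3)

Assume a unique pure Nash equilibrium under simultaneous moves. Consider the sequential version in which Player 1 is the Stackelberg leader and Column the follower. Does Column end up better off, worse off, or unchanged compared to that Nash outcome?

Solve by backward induction (Player 1 leads).
- T: BR = R, leader payoff -4.
- M: BR = C, leader payoff 0.
- B: BR = R, leader payoff -3.
Maximizing over -4, 0, -3, Player 1 chooses M. Subgame-perfect outcome: (M, C) with payoffs (0, 5).
Now find the simultaneous Nash equilibrium.
Player 1's best replies: L→T; C→B; R→B.
Column's best replies: T→R; M→C; B→R.
Only (B, R) has each player best-responding; Nash payoffs (-3, 3).
Column earns 5 sequentially versus 3 at the Nash outcome: better off.

better off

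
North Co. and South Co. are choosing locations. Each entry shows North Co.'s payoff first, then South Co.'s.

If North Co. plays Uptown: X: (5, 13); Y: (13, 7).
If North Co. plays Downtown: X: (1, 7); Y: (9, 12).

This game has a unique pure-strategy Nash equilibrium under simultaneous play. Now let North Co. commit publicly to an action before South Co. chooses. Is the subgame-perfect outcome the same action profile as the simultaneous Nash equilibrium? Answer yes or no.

Solve by backward induction (North Co. leads).
- Uptown: South Co. compares 13, 7 and picks X; North Co. would get 5.
- Downtown: South Co. compares 7, 12 and picks Y; North Co. would get 9.
Maximizing over 5, 9, North Co. chooses Downtown. Subgame-perfect outcome: (Downtown, Y) with payoffs (9, 12).
Under simultaneous play:
North Co.'s best replies: X→Uptown; Y→Uptown.
South Co.'s best replies: Uptown→X; Downtown→Y.
The unique mutual best reply is (Uptown, X), giving (5, 13).
Sequential outcome (Downtown, Y) differs from the Nash profile (Uptown, X).

no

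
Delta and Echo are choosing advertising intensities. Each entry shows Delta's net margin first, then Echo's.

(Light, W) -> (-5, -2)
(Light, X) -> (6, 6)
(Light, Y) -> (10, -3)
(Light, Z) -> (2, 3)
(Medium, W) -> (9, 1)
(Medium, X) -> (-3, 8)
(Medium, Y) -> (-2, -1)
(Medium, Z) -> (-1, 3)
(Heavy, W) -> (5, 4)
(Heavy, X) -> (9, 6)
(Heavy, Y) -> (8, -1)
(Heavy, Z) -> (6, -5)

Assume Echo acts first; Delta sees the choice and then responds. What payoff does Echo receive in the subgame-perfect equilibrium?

Delta best-responds to each possible Echo move:
- W: Delta compares -5, 9, 5 and picks Medium; Echo would get 1.
- X: Delta compares 6, -3, 9 and picks Heavy; Echo would get 6.
- Y: Delta compares 10, -2, 8 and picks Light; Echo would get -3.
- Z: Delta compares 2, -1, 6 and picks Heavy; Echo would get -5.
Echo's induced payoffs are 1, 6, -3, -5, so Echo commits to X. Subgame-perfect outcome: (Heavy, X) with payoffs (9, 6).

6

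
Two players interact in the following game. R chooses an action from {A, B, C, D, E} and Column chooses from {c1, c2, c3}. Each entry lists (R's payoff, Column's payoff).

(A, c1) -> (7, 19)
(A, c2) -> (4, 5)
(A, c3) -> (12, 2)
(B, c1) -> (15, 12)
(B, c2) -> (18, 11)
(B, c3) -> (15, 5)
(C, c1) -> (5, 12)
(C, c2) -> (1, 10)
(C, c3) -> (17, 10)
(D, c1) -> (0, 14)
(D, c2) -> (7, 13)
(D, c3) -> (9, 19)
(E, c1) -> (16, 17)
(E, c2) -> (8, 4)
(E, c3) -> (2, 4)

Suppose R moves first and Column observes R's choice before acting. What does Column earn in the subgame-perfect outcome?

17

Column best-responds to each possible R move:
- A: Column compares 19, 5, 2 and picks c1; R would get 7.
- B: Column compares 12, 11, 5 and picks c1; R would get 15.
- C: Column compares 12, 10, 10 and picks c1; R would get 5.
- D: Column compares 14, 13, 19 and picks c3; R would get 9.
- E: Column compares 17, 4, 4 and picks c1; R would get 16.
Maximizing over 7, 15, 5, 9, 16, R chooses E. Subgame-perfect outcome: (E, c1) with payoffs (16, 17).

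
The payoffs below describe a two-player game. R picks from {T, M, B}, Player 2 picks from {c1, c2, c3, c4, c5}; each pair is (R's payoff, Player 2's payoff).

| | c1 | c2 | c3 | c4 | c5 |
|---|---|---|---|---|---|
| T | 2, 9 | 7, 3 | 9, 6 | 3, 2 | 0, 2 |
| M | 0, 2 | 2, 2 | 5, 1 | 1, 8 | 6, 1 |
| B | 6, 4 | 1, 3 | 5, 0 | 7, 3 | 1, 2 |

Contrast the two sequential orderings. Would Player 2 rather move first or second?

first

If R leads: Player 2's best replies are T→c1, M→c4, B→c1; R's induced payoffs 2, 1, 6; outcome (B, c1), payoffs (6, 4).
If Player 2 leads: R's best replies are c1→B, c2→T, c3→T, c4→B, c5→M; Player 2's induced payoffs 4, 3, 6, 3, 1; outcome (T, c3), payoffs (9, 6).
Player 2 gets 6 moving first and 4 moving second, so Player 2 prefers to move first.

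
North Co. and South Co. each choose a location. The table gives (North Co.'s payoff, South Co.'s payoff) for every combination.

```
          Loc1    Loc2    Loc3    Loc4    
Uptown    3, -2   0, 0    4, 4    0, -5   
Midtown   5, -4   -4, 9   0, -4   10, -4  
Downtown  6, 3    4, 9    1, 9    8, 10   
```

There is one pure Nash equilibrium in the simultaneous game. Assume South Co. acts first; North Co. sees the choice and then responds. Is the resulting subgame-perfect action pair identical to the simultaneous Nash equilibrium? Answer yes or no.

no

Work backward from North Co.'s decision.
- Loc1: North Co. compares 3, 5, 6 and picks Downtown; South Co. would get 3.
- Loc2: North Co. compares 0, -4, 4 and picks Downtown; South Co. would get 9.
- Loc3: North Co. compares 4, 0, 1 and picks Uptown; South Co. would get 4.
- Loc4: North Co. compares 0, 10, 8 and picks Midtown; South Co. would get -4.
Maximizing over 3, 9, 4, -4, South Co. chooses Loc2. Subgame-perfect outcome: (Downtown, Loc2) with payoffs (4, 9).
Under simultaneous play:
North Co.'s best replies: Loc1→Downtown; Loc2→Downtown; Loc3→Uptown; Loc4→Midtown.
South Co.'s best replies: Uptown→Loc3; Midtown→Loc2; Downtown→Loc4.
Only (Uptown, Loc3) has each player best-responding; Nash payoffs (4, 4).
Sequential outcome (Downtown, Loc2) differs from the Nash profile (Uptown, Loc3).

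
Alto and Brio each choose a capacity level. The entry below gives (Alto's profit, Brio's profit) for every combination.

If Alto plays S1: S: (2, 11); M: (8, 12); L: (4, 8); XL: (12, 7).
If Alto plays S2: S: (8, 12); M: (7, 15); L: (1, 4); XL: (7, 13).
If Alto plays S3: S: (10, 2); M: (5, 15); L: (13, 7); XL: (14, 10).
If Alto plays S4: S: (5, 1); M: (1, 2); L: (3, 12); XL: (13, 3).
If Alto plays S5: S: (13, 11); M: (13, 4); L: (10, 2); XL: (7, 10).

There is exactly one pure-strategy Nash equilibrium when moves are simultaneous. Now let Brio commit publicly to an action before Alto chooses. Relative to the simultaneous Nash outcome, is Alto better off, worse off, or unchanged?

Alto best-responds to each possible Brio move:
- S: Alto compares 2, 8, 10, 5, 13 and picks S5; Brio would get 11.
- M: Alto compares 8, 7, 5, 1, 13 and picks S5; Brio would get 4.
- L: Alto compares 4, 1, 13, 3, 10 and picks S3; Brio would get 7.
- XL: Alto compares 12, 7, 14, 13, 7 and picks S3; Brio would get 10.
Maximizing over 11, 4, 7, 10, Brio chooses S. Subgame-perfect outcome: (S5, S) with payoffs (13, 11).
For the simultaneous game, intersect best replies.
Alto's best replies: S→S5; M→S5; L→S3; XL→S3.
Brio's best replies: S1→M; S2→M; S3→M; S4→L; S5→S.
Only (S5, S) has each player best-responding; Nash payoffs (13, 11).
Alto earns 13 sequentially versus 13 at the Nash outcome: unchanged.

unchanged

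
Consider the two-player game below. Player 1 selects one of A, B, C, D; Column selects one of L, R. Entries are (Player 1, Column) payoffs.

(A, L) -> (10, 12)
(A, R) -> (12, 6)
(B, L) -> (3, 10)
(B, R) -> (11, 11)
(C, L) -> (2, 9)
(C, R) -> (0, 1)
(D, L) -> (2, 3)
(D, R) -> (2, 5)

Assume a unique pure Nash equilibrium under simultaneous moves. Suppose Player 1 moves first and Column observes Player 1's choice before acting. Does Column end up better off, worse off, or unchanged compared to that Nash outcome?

worse off

Column best-responds to each possible Player 1 move:
- A: BR = L, leader payoff 10.
- B: BR = R, leader payoff 11.
- C: BR = L, leader payoff 2.
- D: BR = R, leader payoff 2.
Maximizing over 10, 11, 2, 2, Player 1 chooses B. Subgame-perfect outcome: (B, R) with payoffs (11, 11).
Under simultaneous play:
Player 1's best replies: L→A; R→A.
Column's best replies: A→L; B→R; C→L; D→R.
Only (A, L) has each player best-responding; Nash payoffs (10, 12).
Column earns 11 sequentially versus 12 at the Nash outcome: worse off.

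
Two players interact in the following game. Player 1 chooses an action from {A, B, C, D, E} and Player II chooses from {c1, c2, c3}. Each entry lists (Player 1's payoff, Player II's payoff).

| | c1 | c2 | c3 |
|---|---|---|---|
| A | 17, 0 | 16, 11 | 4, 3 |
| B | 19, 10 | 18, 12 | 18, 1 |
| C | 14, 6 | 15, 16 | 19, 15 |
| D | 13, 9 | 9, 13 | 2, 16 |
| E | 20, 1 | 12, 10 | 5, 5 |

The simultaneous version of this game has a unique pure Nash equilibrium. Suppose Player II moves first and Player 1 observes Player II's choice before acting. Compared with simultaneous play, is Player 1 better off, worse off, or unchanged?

better off

Player 1 best-responds to each possible Player II move:
- c1: BR = E, leader payoff 1.
- c2: BR = B, leader payoff 12.
- c3: BR = C, leader payoff 15.
Maximizing over 1, 12, 15, Player II chooses c3. Subgame-perfect outcome: (C, c3) with payoffs (19, 15).
Now find the simultaneous Nash equilibrium.
Player 1's best replies: c1→E; c2→B; c3→C.
Player II's best replies: A→c2; B→c2; C→c2; D→c3; E→c2.
The unique mutual best reply is (B, c2), giving (18, 12).
Player 1 earns 19 sequentially versus 18 at the Nash outcome: better off.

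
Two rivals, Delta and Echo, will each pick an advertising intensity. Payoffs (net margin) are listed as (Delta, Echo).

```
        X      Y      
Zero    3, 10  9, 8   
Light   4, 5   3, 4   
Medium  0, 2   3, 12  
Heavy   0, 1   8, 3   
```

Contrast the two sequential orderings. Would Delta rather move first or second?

If Delta leads: Echo's best replies are Zero→X, Light→X, Medium→Y, Heavy→Y; Delta's induced payoffs 3, 4, 3, 8; outcome (Heavy, Y), payoffs (8, 3).
If Echo leads: Delta's best replies are X→Light, Y→Zero; Echo's induced payoffs 5, 8; outcome (Zero, Y), payoffs (9, 8).
Delta gets 8 moving first and 9 moving second, so Delta prefers to move second.

second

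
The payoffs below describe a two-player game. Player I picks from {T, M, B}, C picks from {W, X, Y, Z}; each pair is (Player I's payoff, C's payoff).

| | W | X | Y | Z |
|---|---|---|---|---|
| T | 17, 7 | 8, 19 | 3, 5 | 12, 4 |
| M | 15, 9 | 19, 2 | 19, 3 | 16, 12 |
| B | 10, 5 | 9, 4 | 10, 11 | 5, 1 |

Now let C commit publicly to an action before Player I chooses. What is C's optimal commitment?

Solve by backward induction (C leads).
- W: BR = T, leader payoff 7.
- X: BR = M, leader payoff 2.
- Y: BR = M, leader payoff 3.
- Z: BR = M, leader payoff 12.
Maximizing over 7, 2, 3, 12, C chooses Z. Subgame-perfect outcome: (M, Z) with payoffs (16, 12).

Z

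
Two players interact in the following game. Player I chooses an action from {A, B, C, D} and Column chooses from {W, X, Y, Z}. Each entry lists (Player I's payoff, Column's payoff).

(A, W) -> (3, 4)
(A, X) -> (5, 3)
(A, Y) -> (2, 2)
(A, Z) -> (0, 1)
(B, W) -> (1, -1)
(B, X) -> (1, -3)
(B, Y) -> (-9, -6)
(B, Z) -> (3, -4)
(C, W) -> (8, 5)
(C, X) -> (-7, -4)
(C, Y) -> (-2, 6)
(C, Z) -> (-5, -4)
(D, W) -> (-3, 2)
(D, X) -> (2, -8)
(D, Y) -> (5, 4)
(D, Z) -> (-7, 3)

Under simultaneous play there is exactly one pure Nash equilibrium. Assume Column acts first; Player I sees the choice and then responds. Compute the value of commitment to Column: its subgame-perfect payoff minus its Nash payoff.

1

Player I best-responds to each possible Column move:
- W → Player I plays C (best of 3, 1, 8, -3); Column gets 5.
- X → Player I plays A (best of 5, 1, -7, 2); Column gets 3.
- Y → Player I plays D (best of 2, -9, -2, 5); Column gets 4.
- Z → Player I plays B (best of 0, 3, -5, -7); Column gets -4.
Maximizing over 5, 3, 4, -4, Column chooses W. Subgame-perfect outcome: (C, W) with payoffs (8, 5).
For the simultaneous game, intersect best replies.
Player I's best replies: W→C; X→A; Y→D; Z→B.
Column's best replies: A→W; B→W; C→Y; D→Y.
The unique mutual best reply is (D, Y), giving (5, 4).
Column's commitment gain: 5 − 4 = 1.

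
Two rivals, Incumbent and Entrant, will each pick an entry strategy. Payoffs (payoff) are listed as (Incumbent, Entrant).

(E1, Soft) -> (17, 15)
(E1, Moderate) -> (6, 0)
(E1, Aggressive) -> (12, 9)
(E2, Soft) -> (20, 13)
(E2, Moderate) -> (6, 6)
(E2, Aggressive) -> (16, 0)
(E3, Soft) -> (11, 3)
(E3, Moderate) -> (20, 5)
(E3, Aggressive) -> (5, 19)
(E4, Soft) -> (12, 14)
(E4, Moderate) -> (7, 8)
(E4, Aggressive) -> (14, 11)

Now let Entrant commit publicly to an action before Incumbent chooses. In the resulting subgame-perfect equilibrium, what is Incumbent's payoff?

Work backward from Incumbent's decision.
- Soft: BR = E2, leader payoff 13.
- Moderate: BR = E3, leader payoff 5.
- Aggressive: BR = E2, leader payoff 0.
Among 13, 5, 0, the best is 13 at Soft. Subgame-perfect outcome: (E2, Soft) with payoffs (20, 13).

20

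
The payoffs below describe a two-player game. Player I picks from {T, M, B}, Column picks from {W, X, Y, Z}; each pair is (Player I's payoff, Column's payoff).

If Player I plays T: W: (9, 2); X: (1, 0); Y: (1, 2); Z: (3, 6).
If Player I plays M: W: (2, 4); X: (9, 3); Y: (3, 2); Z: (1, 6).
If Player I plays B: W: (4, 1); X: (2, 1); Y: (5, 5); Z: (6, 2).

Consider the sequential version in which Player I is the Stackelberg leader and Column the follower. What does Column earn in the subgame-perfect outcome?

Column best-responds to each possible Player I move:
- T → Column plays Z (best of 2, 0, 2, 6); Player I gets 3.
- M → Column plays Z (best of 4, 3, 2, 6); Player I gets 1.
- B → Column plays Y (best of 1, 1, 5, 2); Player I gets 5.
Maximizing over 3, 1, 5, Player I chooses B. Subgame-perfect outcome: (B, Y) with payoffs (5, 5).

5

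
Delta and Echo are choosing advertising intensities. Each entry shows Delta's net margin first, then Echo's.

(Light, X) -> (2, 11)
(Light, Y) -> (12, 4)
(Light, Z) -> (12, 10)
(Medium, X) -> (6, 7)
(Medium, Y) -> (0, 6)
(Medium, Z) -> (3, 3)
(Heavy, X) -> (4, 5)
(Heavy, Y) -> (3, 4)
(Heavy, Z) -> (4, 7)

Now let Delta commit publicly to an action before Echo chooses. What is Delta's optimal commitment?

Medium

Work backward from Echo's decision.
- Light → Echo plays X (best of 11, 4, 10); Delta gets 2.
- Medium → Echo plays X (best of 7, 6, 3); Delta gets 6.
- Heavy → Echo plays Z (best of 5, 4, 7); Delta gets 4.
Among 2, 6, 4, the best is 6 at Medium. Subgame-perfect outcome: (Medium, X) with payoffs (6, 7).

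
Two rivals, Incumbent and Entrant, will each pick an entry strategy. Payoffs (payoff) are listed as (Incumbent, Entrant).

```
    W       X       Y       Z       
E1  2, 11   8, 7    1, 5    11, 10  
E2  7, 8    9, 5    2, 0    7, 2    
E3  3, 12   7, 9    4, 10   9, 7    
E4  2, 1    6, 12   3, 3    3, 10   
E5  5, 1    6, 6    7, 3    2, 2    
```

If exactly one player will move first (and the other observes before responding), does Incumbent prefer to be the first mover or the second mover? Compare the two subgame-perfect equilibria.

If Incumbent leads: Entrant's best replies are E1→W, E2→W, E3→W, E4→X, E5→X; Incumbent's induced payoffs 2, 7, 3, 6, 6; outcome (E2, W), payoffs (7, 8).
If Entrant leads: Incumbent's best replies are W→E2, X→E2, Y→E5, Z→E1; Entrant's induced payoffs 8, 5, 3, 10; outcome (E1, Z), payoffs (11, 10).
Incumbent gets 7 moving first and 11 moving second, so Incumbent prefers to move second.

second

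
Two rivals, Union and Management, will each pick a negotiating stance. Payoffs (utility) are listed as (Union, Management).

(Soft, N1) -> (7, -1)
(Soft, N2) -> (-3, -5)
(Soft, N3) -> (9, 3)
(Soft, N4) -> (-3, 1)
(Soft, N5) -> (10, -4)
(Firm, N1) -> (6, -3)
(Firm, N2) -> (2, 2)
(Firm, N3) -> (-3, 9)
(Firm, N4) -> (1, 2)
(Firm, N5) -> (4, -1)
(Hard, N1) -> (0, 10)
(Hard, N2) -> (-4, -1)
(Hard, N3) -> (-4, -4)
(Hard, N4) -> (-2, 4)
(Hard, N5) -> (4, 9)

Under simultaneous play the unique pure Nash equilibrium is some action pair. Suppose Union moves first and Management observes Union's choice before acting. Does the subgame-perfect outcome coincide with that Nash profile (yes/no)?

yes

Backward induction with Union moving first.
- Soft: Management compares -1, -5, 3, 1, -4 and picks N3; Union would get 9.
- Firm: Management compares -3, 2, 9, 2, -1 and picks N3; Union would get -3.
- Hard: Management compares 10, -1, -4, 4, 9 and picks N1; Union would get 0.
Union's induced payoffs are 9, -3, 0, so Union commits to Soft. Subgame-perfect outcome: (Soft, N3) with payoffs (9, 3).
Now find the simultaneous Nash equilibrium.
Union's best replies: N1→Soft; N2→Firm; N3→Soft; N4→Firm; N5→Soft.
Management's best replies: Soft→N3; Firm→N3; Hard→N1.
Only (Soft, N3) has each player best-responding; Nash payoffs (9, 3).
Sequential outcome (Soft, N3) coincides with the Nash profile (Soft, N3).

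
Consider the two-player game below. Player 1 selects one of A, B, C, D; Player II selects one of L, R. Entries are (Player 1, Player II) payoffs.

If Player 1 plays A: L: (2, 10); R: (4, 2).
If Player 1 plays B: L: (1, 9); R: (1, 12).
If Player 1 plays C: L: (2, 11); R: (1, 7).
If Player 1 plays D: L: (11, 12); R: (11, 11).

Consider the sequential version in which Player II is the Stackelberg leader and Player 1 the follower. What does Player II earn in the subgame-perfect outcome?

12

Work backward from Player 1's decision.
- L: BR = D, leader payoff 12.
- R: BR = D, leader payoff 11.
Maximizing over 12, 11, Player II chooses L. Subgame-perfect outcome: (D, L) with payoffs (11, 12).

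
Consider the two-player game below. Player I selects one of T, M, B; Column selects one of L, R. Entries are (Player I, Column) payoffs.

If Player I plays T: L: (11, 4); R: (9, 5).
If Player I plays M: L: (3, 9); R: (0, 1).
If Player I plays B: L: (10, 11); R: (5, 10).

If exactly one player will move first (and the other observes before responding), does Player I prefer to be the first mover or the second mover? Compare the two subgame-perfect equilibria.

first

If Player I leads: Column's best replies are T→R, M→L, B→L; Player I's induced payoffs 9, 3, 10; outcome (B, L), payoffs (10, 11).
If Column leads: Player I's best replies are L→T, R→T; Column's induced payoffs 4, 5; outcome (T, R), payoffs (9, 5).
Player I gets 10 moving first and 9 moving second, so Player I prefers to move first.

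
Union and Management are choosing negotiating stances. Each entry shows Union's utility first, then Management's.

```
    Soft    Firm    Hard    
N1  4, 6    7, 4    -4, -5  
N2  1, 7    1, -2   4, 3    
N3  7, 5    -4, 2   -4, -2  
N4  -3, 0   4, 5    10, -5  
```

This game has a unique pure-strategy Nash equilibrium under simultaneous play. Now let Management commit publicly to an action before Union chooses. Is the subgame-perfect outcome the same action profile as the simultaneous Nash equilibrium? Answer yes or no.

Solve by backward induction (Management leads).
- Soft → Union plays N3 (best of 4, 1, 7, -3); Management gets 5.
- Firm → Union plays N1 (best of 7, 1, -4, 4); Management gets 4.
- Hard → Union plays N4 (best of -4, 4, -4, 10); Management gets -5.
Among 5, 4, -5, the best is 5 at Soft. Subgame-perfect outcome: (N3, Soft) with payoffs (7, 5).
For the simultaneous game, intersect best replies.
Union's best replies: Soft→N3; Firm→N1; Hard→N4.
Management's best replies: N1→Soft; N2→Soft; N3→Soft; N4→Firm.
Only (N3, Soft) has each player best-responding; Nash payoffs (7, 5).
Sequential outcome (N3, Soft) coincides with the Nash profile (N3, Soft).

yes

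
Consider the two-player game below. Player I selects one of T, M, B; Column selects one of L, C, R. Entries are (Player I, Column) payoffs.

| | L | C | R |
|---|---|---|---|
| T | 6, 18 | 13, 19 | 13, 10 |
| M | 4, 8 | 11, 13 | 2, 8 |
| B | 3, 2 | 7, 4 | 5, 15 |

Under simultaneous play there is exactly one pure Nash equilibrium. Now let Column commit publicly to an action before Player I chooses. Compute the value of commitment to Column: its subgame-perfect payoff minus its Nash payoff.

0

Player I best-responds to each possible Column move:
- L: BR = T, leader payoff 18.
- C: BR = T, leader payoff 19.
- R: BR = T, leader payoff 10.
Maximizing over 18, 19, 10, Column chooses C. Subgame-perfect outcome: (T, C) with payoffs (13, 19).
For the simultaneous game, intersect best replies.
Player I's best replies: L→T; C→T; R→T.
Column's best replies: T→C; M→C; B→R.
The unique mutual best reply is (T, C), giving (13, 19).
Column's commitment gain: 19 − 19 = 0.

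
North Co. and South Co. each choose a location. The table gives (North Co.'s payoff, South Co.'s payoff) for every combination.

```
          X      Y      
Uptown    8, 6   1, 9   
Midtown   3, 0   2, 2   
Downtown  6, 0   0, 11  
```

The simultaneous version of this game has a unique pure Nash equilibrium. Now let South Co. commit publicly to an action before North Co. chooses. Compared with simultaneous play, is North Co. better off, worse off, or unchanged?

better off

Work backward from North Co.'s decision.
- X: BR = Uptown, leader payoff 6.
- Y: BR = Midtown, leader payoff 2.
Maximizing over 6, 2, South Co. chooses X. Subgame-perfect outcome: (Uptown, X) with payoffs (8, 6).
For the simultaneous game, intersect best replies.
North Co.'s best replies: X→Uptown; Y→Midtown.
South Co.'s best replies: Uptown→Y; Midtown→Y; Downtown→Y.
Only (Midtown, Y) has each player best-responding; Nash payoffs (2, 2).
North Co. earns 8 sequentially versus 2 at the Nash outcome: better off.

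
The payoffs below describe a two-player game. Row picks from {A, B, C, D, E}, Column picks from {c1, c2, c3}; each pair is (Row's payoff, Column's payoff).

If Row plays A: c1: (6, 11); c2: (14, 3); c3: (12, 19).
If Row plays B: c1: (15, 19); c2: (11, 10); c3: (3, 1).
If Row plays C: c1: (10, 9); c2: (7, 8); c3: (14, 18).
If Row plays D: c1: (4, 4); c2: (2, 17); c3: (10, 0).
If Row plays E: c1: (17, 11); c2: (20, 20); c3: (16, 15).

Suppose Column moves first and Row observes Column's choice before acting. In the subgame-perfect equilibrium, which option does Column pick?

c2

Row best-responds to each possible Column move:
- c1 → Row plays E (best of 6, 15, 10, 4, 17); Column gets 11.
- c2 → Row plays E (best of 14, 11, 7, 2, 20); Column gets 20.
- c3 → Row plays E (best of 12, 3, 14, 10, 16); Column gets 15.
Column's induced payoffs are 11, 20, 15, so Column commits to c2. Subgame-perfect outcome: (E, c2) with payoffs (20, 20).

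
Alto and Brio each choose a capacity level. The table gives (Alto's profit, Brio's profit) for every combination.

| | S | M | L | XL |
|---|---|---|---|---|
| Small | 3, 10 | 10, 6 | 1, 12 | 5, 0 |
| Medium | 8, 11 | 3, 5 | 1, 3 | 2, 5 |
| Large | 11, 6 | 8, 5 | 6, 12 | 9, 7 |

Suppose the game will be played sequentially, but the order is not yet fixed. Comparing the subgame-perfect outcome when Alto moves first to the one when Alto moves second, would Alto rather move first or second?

first

If Alto leads: Brio's best replies are Small→L, Medium→S, Large→L; Alto's induced payoffs 1, 8, 6; outcome (Medium, S), payoffs (8, 11).
If Brio leads: Alto's best replies are S→Large, M→Small, L→Large, XL→Large; Brio's induced payoffs 6, 6, 12, 7; outcome (Large, L), payoffs (6, 12).
Alto gets 8 moving first and 6 moving second, so Alto prefers to move first.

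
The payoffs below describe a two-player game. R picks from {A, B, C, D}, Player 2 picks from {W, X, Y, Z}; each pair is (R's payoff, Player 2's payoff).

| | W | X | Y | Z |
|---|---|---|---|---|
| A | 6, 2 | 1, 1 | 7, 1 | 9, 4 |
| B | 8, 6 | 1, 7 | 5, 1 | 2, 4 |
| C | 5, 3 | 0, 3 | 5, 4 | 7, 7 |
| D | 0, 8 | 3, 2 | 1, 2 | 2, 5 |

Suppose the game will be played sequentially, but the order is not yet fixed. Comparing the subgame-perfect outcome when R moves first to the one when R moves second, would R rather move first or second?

first

If R leads: Player 2's best replies are A→Z, B→X, C→Z, D→W; R's induced payoffs 9, 1, 7, 0; outcome (A, Z), payoffs (9, 4).
If Player 2 leads: R's best replies are W→B, X→D, Y→A, Z→A; Player 2's induced payoffs 6, 2, 1, 4; outcome (B, W), payoffs (8, 6).
R gets 9 moving first and 8 moving second, so R prefers to move first.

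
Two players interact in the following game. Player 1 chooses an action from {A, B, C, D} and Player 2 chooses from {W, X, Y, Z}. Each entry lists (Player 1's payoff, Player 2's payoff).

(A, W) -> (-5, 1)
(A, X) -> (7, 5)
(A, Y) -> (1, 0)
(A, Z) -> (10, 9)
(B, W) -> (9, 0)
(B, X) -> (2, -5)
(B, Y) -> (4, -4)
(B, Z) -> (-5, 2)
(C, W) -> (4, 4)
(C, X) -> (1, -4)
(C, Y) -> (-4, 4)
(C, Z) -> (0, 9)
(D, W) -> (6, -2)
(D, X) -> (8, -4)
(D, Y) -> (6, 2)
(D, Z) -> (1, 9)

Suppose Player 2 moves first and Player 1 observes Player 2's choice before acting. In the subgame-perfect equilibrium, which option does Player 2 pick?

Z

Backward induction with Player 2 moving first.
- W: Player 1 compares -5, 9, 4, 6 and picks B; Player 2 would get 0.
- X: Player 1 compares 7, 2, 1, 8 and picks D; Player 2 would get -4.
- Y: Player 1 compares 1, 4, -4, 6 and picks D; Player 2 would get 2.
- Z: Player 1 compares 10, -5, 0, 1 and picks A; Player 2 would get 9.
Player 2's induced payoffs are 0, -4, 2, 9, so Player 2 commits to Z. Subgame-perfect outcome: (A, Z) with payoffs (10, 9).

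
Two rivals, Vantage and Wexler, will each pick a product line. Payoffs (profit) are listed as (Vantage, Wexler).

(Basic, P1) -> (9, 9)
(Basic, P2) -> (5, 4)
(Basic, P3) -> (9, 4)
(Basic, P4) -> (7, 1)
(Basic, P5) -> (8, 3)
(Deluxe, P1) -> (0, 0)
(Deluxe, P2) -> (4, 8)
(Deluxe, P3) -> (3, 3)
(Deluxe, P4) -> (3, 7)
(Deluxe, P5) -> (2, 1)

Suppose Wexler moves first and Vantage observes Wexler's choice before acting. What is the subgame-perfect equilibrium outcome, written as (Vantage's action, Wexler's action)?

Vantage best-responds to each possible Wexler move:
- P1: BR = Basic, leader payoff 9.
- P2: BR = Basic, leader payoff 4.
- P3: BR = Basic, leader payoff 4.
- P4: BR = Basic, leader payoff 1.
- P5: BR = Basic, leader payoff 3.
Maximizing over 9, 4, 4, 1, 3, Wexler chooses P1. Subgame-perfect outcome: (Basic, P1) with payoffs (9, 9).

(Basic, P1)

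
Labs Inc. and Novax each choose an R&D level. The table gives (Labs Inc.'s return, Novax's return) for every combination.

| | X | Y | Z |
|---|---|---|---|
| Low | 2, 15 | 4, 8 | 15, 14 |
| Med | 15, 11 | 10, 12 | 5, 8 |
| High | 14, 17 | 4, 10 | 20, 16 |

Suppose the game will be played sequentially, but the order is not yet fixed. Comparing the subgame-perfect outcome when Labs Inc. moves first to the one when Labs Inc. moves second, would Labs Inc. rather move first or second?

second

If Labs Inc. leads: Novax's best replies are Low→X, Med→Y, High→X; Labs Inc.'s induced payoffs 2, 10, 14; outcome (High, X), payoffs (14, 17).
If Novax leads: Labs Inc.'s best replies are X→Med, Y→Med, Z→High; Novax's induced payoffs 11, 12, 16; outcome (High, Z), payoffs (20, 16).
Labs Inc. gets 14 moving first and 20 moving second, so Labs Inc. prefers to move second.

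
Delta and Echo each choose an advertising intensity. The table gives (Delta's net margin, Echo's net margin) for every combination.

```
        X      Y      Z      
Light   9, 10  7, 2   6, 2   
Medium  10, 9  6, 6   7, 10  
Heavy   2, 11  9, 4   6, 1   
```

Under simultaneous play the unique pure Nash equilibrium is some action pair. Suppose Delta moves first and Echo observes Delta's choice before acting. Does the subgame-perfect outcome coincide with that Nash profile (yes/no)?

Solve by backward induction (Delta leads).
- Light: BR = X, leader payoff 9.
- Medium: BR = Z, leader payoff 7.
- Heavy: BR = X, leader payoff 2.
Among 9, 7, 2, the best is 9 at Light. Subgame-perfect outcome: (Light, X) with payoffs (9, 10).
For the simultaneous game, intersect best replies.
Delta's best replies: X→Medium; Y→Heavy; Z→Medium.
Echo's best replies: Light→X; Medium→Z; Heavy→X.
Only (Medium, Z) has each player best-responding; Nash payoffs (7, 10).
Sequential outcome (Light, X) differs from the Nash profile (Medium, Z).

no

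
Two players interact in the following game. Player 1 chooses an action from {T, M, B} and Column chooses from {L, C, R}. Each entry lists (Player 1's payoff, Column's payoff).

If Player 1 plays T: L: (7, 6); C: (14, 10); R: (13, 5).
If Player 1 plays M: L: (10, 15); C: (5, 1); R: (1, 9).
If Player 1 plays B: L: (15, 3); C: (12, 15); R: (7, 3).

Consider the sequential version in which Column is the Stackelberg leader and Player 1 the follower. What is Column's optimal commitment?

C

Backward induction with Column moving first.
- L → Player 1 plays B (best of 7, 10, 15); Column gets 3.
- C → Player 1 plays T (best of 14, 5, 12); Column gets 10.
- R → Player 1 plays T (best of 13, 1, 7); Column gets 5.
Column's induced payoffs are 3, 10, 5, so Column commits to C. Subgame-perfect outcome: (T, C) with payoffs (14, 10).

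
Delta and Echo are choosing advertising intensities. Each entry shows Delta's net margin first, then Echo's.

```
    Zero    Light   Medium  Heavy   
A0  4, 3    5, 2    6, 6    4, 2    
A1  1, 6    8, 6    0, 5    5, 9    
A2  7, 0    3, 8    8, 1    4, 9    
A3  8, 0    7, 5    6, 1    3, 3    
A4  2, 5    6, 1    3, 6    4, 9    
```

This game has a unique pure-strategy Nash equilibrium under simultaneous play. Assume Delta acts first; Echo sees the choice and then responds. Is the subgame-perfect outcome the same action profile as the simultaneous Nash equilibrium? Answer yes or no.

no

Backward induction with Delta moving first.
- A0: BR = Medium, leader payoff 6.
- A1: BR = Heavy, leader payoff 5.
- A2: BR = Heavy, leader payoff 4.
- A3: BR = Light, leader payoff 7.
- A4: BR = Heavy, leader payoff 4.
Delta's induced payoffs are 6, 5, 4, 7, 4, so Delta commits to A3. Subgame-perfect outcome: (A3, Light) with payoffs (7, 5).
Under simultaneous play:
Delta's best replies: Zero→A3; Light→A1; Medium→A2; Heavy→A1.
Echo's best replies: A0→Medium; A1→Heavy; A2→Heavy; A3→Light; A4→Heavy.
The unique mutual best reply is (A1, Heavy), giving (5, 9).
Sequential outcome (A3, Light) differs from the Nash profile (A1, Heavy).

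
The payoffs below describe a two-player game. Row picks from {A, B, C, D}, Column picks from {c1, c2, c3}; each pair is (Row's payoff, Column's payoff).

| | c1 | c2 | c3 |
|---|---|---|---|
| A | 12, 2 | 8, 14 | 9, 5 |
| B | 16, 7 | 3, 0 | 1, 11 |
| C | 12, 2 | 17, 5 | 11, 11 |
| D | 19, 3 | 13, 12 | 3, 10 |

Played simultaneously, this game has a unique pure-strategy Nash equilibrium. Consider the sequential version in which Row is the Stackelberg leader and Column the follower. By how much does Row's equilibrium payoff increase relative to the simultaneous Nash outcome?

2

Work backward from Column's decision.
- A → Column plays c2 (best of 2, 14, 5); Row gets 8.
- B → Column plays c3 (best of 7, 0, 11); Row gets 1.
- C → Column plays c3 (best of 2, 5, 11); Row gets 11.
- D → Column plays c2 (best of 3, 12, 10); Row gets 13.
Maximizing over 8, 1, 11, 13, Row chooses D. Subgame-perfect outcome: (D, c2) with payoffs (13, 12).
Under simultaneous play:
Row's best replies: c1→D; c2→C; c3→C.
Column's best replies: A→c2; B→c3; C→c3; D→c2.
Only (C, c3) has each player best-responding; Nash payoffs (11, 11).
Row's commitment gain: 13 − 11 = 2.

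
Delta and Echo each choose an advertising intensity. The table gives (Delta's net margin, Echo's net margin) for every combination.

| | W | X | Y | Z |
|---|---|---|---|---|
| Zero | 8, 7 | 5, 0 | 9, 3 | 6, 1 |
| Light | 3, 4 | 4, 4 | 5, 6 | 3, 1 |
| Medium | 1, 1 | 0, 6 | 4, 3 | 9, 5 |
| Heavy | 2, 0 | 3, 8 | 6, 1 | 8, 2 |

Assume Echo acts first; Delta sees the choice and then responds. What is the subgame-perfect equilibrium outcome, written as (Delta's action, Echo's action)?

Solve by backward induction (Echo leads).
- W → Delta plays Zero (best of 8, 3, 1, 2); Echo gets 7.
- X → Delta plays Zero (best of 5, 4, 0, 3); Echo gets 0.
- Y → Delta plays Zero (best of 9, 5, 4, 6); Echo gets 3.
- Z → Delta plays Medium (best of 6, 3, 9, 8); Echo gets 5.
Among 7, 0, 3, 5, the best is 7 at W. Subgame-perfect outcome: (Zero, W) with payoffs (8, 7).

(Zero, W)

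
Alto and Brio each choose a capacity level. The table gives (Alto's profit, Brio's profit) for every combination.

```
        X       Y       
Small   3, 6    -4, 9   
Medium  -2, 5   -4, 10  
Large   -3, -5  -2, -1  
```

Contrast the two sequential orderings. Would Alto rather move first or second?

second

If Alto leads: Brio's best replies are Small→Y, Medium→Y, Large→Y; Alto's induced payoffs -4, -4, -2; outcome (Large, Y), payoffs (-2, -1).
If Brio leads: Alto's best replies are X→Small, Y→Large; Brio's induced payoffs 6, -1; outcome (Small, X), payoffs (3, 6).
Alto gets -2 moving first and 3 moving second, so Alto prefers to move second.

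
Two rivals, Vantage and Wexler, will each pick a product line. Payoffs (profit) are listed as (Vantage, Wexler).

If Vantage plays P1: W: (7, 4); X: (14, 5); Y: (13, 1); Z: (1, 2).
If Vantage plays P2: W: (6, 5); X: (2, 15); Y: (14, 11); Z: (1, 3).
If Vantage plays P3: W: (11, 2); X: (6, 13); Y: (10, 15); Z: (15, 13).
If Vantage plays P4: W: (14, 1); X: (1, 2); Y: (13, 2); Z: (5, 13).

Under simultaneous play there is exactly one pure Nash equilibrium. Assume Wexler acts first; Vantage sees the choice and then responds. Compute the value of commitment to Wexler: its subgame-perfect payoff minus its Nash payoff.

8

Solve by backward induction (Wexler leads).
- W: BR = P4, leader payoff 1.
- X: BR = P1, leader payoff 5.
- Y: BR = P2, leader payoff 11.
- Z: BR = P3, leader payoff 13.
Among 1, 5, 11, 13, the best is 13 at Z. Subgame-perfect outcome: (P3, Z) with payoffs (15, 13).
Under simultaneous play:
Vantage's best replies: W→P4; X→P1; Y→P2; Z→P3.
Wexler's best replies: P1→X; P2→X; P3→Y; P4→Z.
The unique mutual best reply is (P1, X), giving (14, 5).
Wexler's commitment gain: 13 − 5 = 8.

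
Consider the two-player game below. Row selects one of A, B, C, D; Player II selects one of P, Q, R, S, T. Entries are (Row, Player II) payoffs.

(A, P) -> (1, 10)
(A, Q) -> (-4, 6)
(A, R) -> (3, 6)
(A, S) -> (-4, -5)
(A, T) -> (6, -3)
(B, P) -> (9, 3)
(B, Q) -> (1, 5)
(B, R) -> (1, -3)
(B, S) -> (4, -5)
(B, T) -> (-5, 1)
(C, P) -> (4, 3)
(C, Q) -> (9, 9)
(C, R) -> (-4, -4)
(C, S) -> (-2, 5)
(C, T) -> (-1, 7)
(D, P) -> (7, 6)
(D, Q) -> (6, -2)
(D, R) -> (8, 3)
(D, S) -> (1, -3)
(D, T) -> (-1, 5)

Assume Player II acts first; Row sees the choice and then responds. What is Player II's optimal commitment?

Q

Backward induction with Player II moving first.
- P: BR = B, leader payoff 3.
- Q: BR = C, leader payoff 9.
- R: BR = D, leader payoff 3.
- S: BR = B, leader payoff -5.
- T: BR = A, leader payoff -3.
Player II's induced payoffs are 3, 9, 3, -5, -3, so Player II commits to Q. Subgame-perfect outcome: (C, Q) with payoffs (9, 9).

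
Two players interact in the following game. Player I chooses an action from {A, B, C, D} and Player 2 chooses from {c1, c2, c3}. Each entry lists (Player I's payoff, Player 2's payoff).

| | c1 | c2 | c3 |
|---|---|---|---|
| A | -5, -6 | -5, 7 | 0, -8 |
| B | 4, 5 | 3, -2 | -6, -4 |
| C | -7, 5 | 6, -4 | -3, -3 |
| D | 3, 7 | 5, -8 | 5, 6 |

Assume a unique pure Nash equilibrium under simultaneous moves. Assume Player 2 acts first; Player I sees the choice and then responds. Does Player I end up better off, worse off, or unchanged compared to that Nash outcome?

Work backward from Player I's decision.
- c1: Player I compares -5, 4, -7, 3 and picks B; Player 2 would get 5.
- c2: Player I compares -5, 3, 6, 5 and picks C; Player 2 would get -4.
- c3: Player I compares 0, -6, -3, 5 and picks D; Player 2 would get 6.
Among 5, -4, 6, the best is 6 at c3. Subgame-perfect outcome: (D, c3) with payoffs (5, 6).
For the simultaneous game, intersect best replies.
Player I's best replies: c1→B; c2→C; c3→D.
Player 2's best replies: A→c2; B→c1; C→c1; D→c1.
The unique mutual best reply is (B, c1), giving (4, 5).
Player I earns 5 sequentially versus 4 at the Nash outcome: better off.

better off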